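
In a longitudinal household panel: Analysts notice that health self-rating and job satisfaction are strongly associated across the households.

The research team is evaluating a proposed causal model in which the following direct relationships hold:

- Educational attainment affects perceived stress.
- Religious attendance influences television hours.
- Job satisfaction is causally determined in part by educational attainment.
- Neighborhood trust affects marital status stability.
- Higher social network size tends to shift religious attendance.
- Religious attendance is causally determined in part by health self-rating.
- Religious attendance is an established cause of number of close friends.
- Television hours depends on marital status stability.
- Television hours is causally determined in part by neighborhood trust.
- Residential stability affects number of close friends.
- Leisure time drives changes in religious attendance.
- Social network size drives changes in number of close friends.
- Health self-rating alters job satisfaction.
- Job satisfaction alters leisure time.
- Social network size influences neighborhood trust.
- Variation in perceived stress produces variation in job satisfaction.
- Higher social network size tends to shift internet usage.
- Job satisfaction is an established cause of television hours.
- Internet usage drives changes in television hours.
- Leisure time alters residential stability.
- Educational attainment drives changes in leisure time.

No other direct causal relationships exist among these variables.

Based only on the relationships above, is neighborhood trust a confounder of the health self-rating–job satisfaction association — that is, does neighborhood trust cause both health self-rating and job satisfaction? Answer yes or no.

Neighborhood trust has no stated causal path to either health self-rating or job satisfaction. A confounder must cause both variables, so neighborhood trust does not qualify.

no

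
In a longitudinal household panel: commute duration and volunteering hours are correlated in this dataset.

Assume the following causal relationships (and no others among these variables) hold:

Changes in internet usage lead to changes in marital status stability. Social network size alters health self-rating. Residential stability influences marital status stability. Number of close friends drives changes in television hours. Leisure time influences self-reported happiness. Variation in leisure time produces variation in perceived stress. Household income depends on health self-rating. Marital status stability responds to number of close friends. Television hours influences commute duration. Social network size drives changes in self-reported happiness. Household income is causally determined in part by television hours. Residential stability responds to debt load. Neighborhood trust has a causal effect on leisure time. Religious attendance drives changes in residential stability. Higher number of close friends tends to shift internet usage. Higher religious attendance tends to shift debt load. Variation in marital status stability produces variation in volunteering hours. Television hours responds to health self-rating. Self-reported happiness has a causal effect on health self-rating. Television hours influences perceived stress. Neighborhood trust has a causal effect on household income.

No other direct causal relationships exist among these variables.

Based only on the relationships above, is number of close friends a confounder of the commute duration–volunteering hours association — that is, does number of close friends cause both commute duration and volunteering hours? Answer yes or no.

Number of close friends has a causal path to commute duration (number of close friends → television hours → commute duration) and to volunteering hours (number of close friends → marital status stability → volunteering hours), so it is a common cause of both — a confounder.

yes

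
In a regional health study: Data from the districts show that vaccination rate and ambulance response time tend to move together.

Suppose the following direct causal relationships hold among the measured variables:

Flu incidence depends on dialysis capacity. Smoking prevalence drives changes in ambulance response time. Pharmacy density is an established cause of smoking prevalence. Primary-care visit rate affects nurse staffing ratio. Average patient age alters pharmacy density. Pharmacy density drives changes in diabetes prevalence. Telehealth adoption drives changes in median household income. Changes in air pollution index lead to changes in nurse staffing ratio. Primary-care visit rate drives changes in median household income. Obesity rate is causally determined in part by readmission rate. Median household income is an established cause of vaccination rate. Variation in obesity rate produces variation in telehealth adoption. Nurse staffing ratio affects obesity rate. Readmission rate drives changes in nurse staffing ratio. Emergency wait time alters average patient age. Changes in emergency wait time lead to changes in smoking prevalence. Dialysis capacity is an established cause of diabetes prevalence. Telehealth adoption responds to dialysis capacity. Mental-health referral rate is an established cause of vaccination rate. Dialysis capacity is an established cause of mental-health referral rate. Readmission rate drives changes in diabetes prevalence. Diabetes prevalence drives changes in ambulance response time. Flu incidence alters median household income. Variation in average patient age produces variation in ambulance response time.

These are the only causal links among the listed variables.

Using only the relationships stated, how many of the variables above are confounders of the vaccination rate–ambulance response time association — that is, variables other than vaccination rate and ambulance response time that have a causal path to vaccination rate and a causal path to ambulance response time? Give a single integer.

The common causes are: dialysis capacity (to vaccination rate via dialysis capacity → mental-health referral rate → vaccination rate; to ambulance response time via dialysis capacity → diabetes prevalence → ambulance response time); readmission rate (to vaccination rate via readmission rate → obesity rate → telehealth adoption → median household income → vaccination rate; to ambulance response time via readmission rate → diabetes prevalence → ambulance response time).
Every other variable lacks a causal path to at least one of vaccination rate and ambulance response time.

2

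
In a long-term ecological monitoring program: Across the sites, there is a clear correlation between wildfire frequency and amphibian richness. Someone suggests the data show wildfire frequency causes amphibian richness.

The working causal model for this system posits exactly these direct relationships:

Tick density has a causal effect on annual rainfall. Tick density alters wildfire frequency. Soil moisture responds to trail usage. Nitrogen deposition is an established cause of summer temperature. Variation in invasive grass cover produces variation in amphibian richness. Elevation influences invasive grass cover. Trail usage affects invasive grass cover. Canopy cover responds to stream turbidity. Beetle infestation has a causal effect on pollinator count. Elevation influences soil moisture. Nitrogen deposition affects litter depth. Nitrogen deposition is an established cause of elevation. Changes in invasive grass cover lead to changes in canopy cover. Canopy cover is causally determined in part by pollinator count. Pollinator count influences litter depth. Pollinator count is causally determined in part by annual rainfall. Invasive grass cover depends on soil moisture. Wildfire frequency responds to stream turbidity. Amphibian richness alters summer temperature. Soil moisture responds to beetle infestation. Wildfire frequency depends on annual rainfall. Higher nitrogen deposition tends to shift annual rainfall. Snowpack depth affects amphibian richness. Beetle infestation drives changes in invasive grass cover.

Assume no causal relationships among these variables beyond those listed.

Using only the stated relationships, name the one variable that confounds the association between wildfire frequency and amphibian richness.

Nitrogen deposition has a causal path to wildfire frequency (nitrogen deposition → annual rainfall → wildfire frequency) and a separate causal path to amphibian richness (nitrogen deposition → elevation → invasive grass cover → amphibian richness), so it is a common cause of both.
No stated relationship gives wildfire frequency a causal route to amphibian richness, so the correlation is explained by the shared upstream cause rather than a direct effect.

nitrogen deposition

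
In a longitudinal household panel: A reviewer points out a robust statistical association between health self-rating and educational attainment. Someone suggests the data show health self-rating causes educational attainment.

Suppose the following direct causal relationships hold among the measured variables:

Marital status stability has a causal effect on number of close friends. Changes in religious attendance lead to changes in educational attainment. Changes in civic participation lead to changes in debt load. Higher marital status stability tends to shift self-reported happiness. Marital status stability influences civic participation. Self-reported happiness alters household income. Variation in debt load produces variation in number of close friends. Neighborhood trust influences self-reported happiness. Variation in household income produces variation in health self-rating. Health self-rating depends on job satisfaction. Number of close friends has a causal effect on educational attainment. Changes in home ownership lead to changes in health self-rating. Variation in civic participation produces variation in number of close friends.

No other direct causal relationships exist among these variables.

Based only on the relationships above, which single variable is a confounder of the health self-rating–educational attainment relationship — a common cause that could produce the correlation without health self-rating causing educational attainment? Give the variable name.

marital status stability

Marital status stability has a causal path to health self-rating (marital status stability → self-reported happiness → household income → health self-rating) and a separate causal path to educational attainment (marital status stability → number of close friends → educational attainment), so it is a common cause of both.
No stated relationship gives health self-rating a causal route to educational attainment, so the correlation is explained by the shared upstream cause rather than a direct effect.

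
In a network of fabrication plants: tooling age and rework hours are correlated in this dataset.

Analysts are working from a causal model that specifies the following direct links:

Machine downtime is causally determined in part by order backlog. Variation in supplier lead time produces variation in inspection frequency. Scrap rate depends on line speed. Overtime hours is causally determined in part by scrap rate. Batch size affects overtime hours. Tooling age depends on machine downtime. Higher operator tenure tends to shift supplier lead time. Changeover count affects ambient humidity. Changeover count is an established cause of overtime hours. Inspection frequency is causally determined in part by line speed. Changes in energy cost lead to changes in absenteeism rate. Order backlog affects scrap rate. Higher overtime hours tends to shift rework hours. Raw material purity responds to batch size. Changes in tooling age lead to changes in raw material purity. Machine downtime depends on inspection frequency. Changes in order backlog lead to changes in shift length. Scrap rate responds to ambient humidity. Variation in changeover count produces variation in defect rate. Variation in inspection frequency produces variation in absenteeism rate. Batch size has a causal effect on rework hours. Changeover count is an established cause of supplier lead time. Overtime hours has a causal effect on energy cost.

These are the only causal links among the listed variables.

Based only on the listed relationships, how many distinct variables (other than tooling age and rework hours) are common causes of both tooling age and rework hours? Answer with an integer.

The common causes are: changeover count (to tooling age via changeover count → supplier lead time → inspection frequency → machine downtime → tooling age; to rework hours via changeover count → overtime hours → rework hours); line speed (to tooling age via line speed → inspection frequency → machine downtime → tooling age; to rework hours via line speed → scrap rate → overtime hours → rework hours); order backlog (to tooling age via order backlog → machine downtime → tooling age; to rework hours via order backlog → scrap rate → overtime hours → rework hours).
Every other variable lacks a causal path to at least one of tooling age and rework hours.

3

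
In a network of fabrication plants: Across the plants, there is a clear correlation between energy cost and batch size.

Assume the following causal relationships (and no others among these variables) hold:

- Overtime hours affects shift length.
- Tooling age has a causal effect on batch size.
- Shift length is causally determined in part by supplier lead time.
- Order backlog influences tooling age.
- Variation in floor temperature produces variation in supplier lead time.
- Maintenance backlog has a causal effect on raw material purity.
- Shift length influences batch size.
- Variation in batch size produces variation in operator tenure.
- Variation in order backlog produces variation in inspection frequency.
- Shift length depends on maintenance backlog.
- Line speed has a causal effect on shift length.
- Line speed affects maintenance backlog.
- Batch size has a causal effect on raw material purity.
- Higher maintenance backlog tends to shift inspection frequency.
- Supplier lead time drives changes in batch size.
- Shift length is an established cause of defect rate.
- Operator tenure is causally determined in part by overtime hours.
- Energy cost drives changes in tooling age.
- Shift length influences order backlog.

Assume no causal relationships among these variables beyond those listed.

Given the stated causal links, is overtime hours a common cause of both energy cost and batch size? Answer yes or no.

no

Overtime hours has no stated causal path to energy cost. A confounder must cause both variables, so overtime hours does not qualify.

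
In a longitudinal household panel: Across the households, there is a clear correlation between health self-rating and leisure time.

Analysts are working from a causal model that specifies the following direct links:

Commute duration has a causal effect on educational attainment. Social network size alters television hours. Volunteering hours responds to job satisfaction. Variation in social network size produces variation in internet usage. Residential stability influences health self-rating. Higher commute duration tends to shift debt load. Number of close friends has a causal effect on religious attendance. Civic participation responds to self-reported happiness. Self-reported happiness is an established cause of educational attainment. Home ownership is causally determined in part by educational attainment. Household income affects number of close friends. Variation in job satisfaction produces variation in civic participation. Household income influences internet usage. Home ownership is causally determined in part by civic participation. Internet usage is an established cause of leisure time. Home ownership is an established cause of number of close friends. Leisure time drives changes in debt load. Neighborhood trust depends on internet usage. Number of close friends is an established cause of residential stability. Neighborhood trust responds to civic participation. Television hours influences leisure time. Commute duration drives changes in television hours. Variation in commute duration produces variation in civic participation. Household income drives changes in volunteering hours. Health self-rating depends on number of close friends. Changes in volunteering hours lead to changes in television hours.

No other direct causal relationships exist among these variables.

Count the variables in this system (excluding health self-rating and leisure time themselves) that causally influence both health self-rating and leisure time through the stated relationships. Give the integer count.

3

The common causes are: commute duration (to health self-rating via commute duration → educational attainment → home ownership → number of close friends → health self-rating; to leisure time via commute duration → television hours → leisure time); household income (to health self-rating via household income → number of close friends → health self-rating; to leisure time via household income → internet usage → leisure time); job satisfaction (to health self-rating via job satisfaction → civic participation → home ownership → number of close friends → health self-rating; to leisure time via job satisfaction → volunteering hours → television hours → leisure time).
Every other variable lacks a causal path to at least one of health self-rating and leisure time.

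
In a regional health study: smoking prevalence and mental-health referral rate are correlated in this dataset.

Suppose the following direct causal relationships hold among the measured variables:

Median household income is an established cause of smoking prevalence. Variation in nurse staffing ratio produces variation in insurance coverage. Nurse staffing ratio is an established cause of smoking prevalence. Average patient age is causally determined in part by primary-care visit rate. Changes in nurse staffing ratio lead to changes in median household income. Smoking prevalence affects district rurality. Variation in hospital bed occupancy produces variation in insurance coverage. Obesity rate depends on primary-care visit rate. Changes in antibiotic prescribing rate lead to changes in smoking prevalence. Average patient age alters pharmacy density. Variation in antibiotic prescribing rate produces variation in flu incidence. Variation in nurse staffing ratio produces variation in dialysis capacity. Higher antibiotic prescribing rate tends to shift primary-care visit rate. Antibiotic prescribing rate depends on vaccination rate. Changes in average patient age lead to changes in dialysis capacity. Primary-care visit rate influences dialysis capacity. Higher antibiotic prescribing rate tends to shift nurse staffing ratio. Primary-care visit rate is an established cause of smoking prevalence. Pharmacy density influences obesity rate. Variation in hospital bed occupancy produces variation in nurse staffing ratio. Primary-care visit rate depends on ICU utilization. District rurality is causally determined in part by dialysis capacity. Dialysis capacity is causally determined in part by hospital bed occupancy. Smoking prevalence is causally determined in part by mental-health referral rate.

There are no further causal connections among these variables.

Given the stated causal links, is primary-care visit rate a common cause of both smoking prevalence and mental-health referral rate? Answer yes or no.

Primary-care visit rate has no stated causal path to mental-health referral rate. A confounder must cause both variables, so primary-care visit rate does not qualify.

no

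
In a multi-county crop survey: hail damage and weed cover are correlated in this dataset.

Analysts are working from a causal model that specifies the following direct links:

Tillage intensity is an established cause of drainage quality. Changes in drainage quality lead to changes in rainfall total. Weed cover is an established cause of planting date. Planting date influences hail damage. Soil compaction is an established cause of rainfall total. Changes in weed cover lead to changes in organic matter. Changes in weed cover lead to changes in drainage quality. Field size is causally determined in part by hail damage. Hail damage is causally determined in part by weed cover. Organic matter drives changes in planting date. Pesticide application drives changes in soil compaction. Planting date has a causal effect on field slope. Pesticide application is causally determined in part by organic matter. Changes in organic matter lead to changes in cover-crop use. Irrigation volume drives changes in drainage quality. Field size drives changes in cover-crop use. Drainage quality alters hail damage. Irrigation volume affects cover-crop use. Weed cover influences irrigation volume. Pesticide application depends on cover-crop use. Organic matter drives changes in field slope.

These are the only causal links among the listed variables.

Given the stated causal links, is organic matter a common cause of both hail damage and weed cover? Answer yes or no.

Organic matter has no stated causal path to weed cover. A confounder must cause both variables, so organic matter does not qualify.

no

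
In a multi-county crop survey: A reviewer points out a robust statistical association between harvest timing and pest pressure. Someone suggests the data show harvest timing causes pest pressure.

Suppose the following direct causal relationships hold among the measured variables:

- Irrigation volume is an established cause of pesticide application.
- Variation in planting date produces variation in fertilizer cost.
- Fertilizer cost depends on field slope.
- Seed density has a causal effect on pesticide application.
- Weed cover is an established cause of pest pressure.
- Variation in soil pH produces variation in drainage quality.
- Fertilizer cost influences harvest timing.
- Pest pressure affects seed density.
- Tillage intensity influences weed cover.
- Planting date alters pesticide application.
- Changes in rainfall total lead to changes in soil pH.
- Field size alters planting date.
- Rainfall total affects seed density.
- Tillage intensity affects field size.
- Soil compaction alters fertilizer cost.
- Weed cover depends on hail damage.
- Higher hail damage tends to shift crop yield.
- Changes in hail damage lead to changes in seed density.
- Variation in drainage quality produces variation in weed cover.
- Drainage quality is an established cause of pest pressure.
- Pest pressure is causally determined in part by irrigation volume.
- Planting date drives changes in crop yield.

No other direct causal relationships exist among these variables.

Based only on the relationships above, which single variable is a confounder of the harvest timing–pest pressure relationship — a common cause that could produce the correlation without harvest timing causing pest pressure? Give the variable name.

tillage intensity

Tillage intensity has a causal path to harvest timing (tillage intensity → field size → planting date → fertilizer cost → harvest timing) and a separate causal path to pest pressure (tillage intensity → weed cover → pest pressure), so it is a common cause of both.
No stated relationship gives harvest timing a causal route to pest pressure, so the correlation is explained by the shared upstream cause rather than a direct effect.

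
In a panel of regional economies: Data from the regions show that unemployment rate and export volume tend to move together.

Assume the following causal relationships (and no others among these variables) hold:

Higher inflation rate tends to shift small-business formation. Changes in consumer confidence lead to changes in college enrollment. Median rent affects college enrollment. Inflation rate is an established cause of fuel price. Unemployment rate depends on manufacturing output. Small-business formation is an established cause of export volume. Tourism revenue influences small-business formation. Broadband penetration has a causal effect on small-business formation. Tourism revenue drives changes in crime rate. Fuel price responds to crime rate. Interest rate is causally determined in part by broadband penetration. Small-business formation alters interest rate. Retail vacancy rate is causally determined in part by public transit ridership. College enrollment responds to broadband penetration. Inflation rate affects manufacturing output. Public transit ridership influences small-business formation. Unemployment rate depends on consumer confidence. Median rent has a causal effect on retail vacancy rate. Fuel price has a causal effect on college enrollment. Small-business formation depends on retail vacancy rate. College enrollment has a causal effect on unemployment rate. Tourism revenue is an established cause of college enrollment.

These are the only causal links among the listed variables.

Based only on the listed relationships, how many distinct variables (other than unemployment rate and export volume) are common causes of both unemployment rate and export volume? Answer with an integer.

4

The common causes are: broadband penetration (to unemployment rate via broadband penetration → college enrollment → unemployment rate; to export volume via broadband penetration → small-business formation → export volume); inflation rate (to unemployment rate via inflation rate → manufacturing output → unemployment rate; to export volume via inflation rate → small-business formation → export volume); median rent (to unemployment rate via median rent → college enrollment → unemployment rate; to export volume via median rent → retail vacancy rate → small-business formation → export volume); tourism revenue (to unemployment rate via tourism revenue → college enrollment → unemployment rate; to export volume via tourism revenue → small-business formation → export volume).
Every other variable lacks a causal path to at least one of unemployment rate and export volume.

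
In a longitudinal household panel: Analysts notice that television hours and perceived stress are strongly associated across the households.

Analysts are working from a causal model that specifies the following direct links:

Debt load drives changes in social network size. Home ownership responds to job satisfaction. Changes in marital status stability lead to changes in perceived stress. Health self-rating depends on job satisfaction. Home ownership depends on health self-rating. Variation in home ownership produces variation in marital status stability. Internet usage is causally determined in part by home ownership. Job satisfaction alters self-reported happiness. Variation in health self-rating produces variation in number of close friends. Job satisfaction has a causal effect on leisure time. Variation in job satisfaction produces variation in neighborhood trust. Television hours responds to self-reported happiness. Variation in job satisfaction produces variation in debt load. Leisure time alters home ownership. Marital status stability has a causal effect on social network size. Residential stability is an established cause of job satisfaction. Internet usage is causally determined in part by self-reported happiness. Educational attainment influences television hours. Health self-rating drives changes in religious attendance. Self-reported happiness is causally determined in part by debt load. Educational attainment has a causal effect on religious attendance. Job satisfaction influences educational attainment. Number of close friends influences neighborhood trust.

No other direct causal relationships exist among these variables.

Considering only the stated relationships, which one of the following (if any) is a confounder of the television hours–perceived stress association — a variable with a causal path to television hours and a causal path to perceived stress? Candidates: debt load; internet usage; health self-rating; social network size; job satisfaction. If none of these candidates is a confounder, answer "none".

job satisfaction

Job satisfaction causes television hours (job satisfaction → self-reported happiness → television hours) and also causes perceived stress (job satisfaction → home ownership → marital status stability → perceived stress); it is a common cause of both.
Each of the other candidates lacks a causal path to at least one of television hours and perceived stress, so they do not confound the relationship.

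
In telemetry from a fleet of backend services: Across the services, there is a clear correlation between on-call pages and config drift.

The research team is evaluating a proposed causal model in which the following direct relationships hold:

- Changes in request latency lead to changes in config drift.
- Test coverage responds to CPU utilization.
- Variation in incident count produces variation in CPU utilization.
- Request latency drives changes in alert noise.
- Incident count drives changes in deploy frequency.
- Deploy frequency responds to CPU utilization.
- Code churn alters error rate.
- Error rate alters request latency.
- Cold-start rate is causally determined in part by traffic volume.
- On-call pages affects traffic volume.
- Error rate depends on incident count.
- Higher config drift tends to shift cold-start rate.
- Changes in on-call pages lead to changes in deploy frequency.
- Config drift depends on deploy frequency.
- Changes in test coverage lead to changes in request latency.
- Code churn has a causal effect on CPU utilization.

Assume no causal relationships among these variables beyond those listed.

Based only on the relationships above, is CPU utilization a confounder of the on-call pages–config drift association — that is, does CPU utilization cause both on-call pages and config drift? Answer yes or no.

CPU utilization has no stated causal path to on-call pages. A confounder must cause both variables, so CPU utilization does not qualify.

no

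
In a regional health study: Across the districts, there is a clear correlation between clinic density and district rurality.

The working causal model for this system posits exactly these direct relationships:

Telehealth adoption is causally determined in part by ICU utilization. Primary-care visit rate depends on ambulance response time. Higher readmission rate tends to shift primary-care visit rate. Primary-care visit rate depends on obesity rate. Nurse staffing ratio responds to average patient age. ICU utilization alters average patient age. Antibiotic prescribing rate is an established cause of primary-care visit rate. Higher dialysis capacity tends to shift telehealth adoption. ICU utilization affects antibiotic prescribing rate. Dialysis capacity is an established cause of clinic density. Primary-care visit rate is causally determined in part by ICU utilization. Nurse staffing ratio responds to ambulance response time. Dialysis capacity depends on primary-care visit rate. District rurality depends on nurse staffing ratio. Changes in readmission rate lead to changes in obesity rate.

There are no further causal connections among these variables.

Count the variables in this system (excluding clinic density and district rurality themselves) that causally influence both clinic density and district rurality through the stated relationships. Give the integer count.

The common causes are: ICU utilization (to clinic density via ICU utilization → primary-care visit rate → dialysis capacity → clinic density; to district rurality via ICU utilization → average patient age → nurse staffing ratio → district rurality); ambulance response time (to clinic density via ambulance response time → primary-care visit rate → dialysis capacity → clinic density; to district rurality via ambulance response time → nurse staffing ratio → district rurality).
Every other variable lacks a causal path to at least one of clinic density and district rurality.

2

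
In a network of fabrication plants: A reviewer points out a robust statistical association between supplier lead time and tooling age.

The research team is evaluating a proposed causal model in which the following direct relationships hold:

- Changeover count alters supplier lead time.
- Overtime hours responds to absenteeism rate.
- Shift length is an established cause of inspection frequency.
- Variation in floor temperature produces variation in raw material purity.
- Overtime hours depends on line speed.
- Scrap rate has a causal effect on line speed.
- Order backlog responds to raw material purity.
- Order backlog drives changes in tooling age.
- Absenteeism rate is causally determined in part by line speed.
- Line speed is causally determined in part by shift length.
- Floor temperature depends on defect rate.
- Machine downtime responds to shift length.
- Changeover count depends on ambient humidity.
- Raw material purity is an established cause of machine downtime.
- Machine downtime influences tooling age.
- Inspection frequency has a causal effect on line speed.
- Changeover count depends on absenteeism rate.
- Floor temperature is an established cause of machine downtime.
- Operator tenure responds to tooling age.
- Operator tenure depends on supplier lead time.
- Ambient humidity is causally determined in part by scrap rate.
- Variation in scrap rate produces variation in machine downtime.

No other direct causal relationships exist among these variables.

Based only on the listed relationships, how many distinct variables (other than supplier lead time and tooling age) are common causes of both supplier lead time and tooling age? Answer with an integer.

2

The common causes are: scrap rate (to supplier lead time via scrap rate → ambient humidity → changeover count → supplier lead time; to tooling age via scrap rate → machine downtime → tooling age); shift length (to supplier lead time via shift length → line speed → absenteeism rate → changeover count → supplier lead time; to tooling age via shift length → machine downtime → tooling age).
Every other variable lacks a causal path to at least one of supplier lead time and tooling age.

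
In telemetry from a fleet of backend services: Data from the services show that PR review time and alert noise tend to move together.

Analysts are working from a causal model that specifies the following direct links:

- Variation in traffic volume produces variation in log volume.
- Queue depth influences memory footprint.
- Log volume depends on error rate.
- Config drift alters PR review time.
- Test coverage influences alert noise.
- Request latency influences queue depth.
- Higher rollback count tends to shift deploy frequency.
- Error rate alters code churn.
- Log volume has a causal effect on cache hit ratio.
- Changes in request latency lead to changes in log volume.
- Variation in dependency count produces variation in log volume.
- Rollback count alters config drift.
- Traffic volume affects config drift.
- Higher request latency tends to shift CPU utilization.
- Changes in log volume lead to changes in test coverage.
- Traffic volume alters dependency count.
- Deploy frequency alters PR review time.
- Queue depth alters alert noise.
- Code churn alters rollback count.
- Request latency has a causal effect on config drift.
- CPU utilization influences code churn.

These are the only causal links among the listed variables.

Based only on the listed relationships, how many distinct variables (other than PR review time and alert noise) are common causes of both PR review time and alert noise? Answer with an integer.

The common causes are: error rate (to PR review time via error rate → code churn → rollback count → config drift → PR review time; to alert noise via error rate → log volume → test coverage → alert noise); request latency (to PR review time via request latency → config drift → PR review time; to alert noise via request latency → queue depth → alert noise); traffic volume (to PR review time via traffic volume → config drift → PR review time; to alert noise via traffic volume → log volume → test coverage → alert noise).
Every other variable lacks a causal path to at least one of PR review time and alert noise.

3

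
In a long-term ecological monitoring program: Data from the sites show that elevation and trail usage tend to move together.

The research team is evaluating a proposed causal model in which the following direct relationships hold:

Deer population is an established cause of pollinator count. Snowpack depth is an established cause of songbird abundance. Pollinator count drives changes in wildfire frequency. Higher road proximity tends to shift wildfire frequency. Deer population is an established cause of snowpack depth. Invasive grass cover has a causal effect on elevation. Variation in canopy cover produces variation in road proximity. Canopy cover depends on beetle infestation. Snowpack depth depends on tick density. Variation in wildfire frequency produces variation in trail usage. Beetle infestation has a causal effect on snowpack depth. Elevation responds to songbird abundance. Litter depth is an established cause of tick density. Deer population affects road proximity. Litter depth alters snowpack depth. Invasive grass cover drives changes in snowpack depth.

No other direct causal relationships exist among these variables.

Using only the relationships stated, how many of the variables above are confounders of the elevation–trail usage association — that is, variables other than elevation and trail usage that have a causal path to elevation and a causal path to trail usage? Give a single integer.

2

The common causes are: beetle infestation (to elevation via beetle infestation → snowpack depth → songbird abundance → elevation; to trail usage via beetle infestation → canopy cover → road proximity → wildfire frequency → trail usage); deer population (to elevation via deer population → snowpack depth → songbird abundance → elevation; to trail usage via deer population → pollinator count → wildfire frequency → trail usage).
Every other variable lacks a causal path to at least one of elevation and trail usage.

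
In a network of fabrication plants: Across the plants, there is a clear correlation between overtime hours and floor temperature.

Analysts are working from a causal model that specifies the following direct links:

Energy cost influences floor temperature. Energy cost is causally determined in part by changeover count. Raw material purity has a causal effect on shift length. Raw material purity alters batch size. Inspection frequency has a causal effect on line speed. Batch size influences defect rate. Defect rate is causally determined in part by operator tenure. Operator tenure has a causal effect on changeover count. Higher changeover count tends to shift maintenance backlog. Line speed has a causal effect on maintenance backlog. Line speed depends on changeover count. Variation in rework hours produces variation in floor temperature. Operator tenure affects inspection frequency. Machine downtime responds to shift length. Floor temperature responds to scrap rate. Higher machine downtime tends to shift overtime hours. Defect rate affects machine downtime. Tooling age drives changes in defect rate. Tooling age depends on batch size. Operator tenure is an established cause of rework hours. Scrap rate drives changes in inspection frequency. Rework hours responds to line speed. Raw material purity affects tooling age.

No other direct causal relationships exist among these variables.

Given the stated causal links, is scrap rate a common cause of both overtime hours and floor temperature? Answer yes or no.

no

Scrap rate has no stated causal path to overtime hours. A confounder must cause both variables, so scrap rate does not qualify.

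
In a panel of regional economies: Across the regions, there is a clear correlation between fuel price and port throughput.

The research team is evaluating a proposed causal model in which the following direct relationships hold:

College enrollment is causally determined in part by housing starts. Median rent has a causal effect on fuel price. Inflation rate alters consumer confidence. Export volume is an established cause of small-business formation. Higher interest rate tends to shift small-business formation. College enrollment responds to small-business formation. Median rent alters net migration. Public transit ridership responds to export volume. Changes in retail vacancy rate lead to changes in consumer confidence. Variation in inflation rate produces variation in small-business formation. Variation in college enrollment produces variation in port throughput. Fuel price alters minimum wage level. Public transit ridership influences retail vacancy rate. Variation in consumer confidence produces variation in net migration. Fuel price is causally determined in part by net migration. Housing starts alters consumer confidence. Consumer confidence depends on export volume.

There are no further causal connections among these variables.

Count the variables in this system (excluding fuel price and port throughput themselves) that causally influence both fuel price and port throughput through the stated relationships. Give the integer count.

The common causes are: export volume (to fuel price via export volume → consumer confidence → net migration → fuel price; to port throughput via export volume → small-business formation → college enrollment → port throughput); housing starts (to fuel price via housing starts → consumer confidence → net migration → fuel price; to port throughput via housing starts → college enrollment → port throughput); inflation rate (to fuel price via inflation rate → consumer confidence → net migration → fuel price; to port throughput via inflation rate → small-business formation → college enrollment → port throughput).
Every other variable lacks a causal path to at least one of fuel price and port throughput.

3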